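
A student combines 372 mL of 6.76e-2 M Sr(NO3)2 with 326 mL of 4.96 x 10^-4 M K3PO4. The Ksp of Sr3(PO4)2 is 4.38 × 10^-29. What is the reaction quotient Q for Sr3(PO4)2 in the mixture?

Total volume = 372 + 326 = 698 mL.
[Sr^2+] = 6.76 × 10^-2 × (372/698) = 3.603 x 10^-2 M
[PO4^3-] = 4.96 × 10^-4 × (326/698) = 2.317 × 10^-4 M
Sr3(PO4)2(s) <=> 3 Sr^2+ + 2 PO4^3-, so Q = [Sr^2+]^3[PO4^3-]^2
Q = (3.603 × 10^-2)^3(2.317 × 10^-4)^2 = 2.51 x 10^-12
Q > Ksp, so Sr3(PO4)2 will precipitate.

Q = 2.51e-12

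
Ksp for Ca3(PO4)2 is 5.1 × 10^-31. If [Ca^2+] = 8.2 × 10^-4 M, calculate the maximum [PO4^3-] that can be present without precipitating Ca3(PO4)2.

[PO4^3-] = 3.0 x 10^-11 M

Ca3(PO4)2(s) ⇌ 3 Ca^2+(aq) + 2 PO4^3-(aq)
Ksp = [Ca^2+]^3[PO4^3-]^2
Precipitation begins when Q = Ksp. With [Ca^2+] = 8.2 × 10^-4 M:
5.1 × 10^-31 = (8.2 × 10^-4)^3 × [PO4^3-]^2
[PO4^3-] = (5.1 × 10^-31 / 5.51 x 10^-10)^(1/2) = 3.0 × 10^-11 M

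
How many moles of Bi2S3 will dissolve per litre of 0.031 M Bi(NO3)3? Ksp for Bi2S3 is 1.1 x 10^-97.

s = 1.6 × 10^-32 M

Bi2S3(s) ⇌ 2 Bi^3+(aq) + 3 S^2-(aq)
Ksp = [Bi^3+]^2[S^2-]^3
Let s = moles of Bi2S3 that dissolve per litre. [Bi^3+] = 0.031 + 2s ≈ 0.031, [S^2-] = 3s (common-ion effect: Bi^3+ is already 0.031 M).
Ksp ≈ (0.031)^2 × (3s)^3
s = 1.6 x 10^-32 M
Check: 2s = 3.2 × 10^-32 ≪ 0.031, so the approximation is valid.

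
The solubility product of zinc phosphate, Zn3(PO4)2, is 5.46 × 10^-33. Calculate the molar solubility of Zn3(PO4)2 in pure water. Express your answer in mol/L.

1.38 × 10^-7 M

Zn3(PO4)2(s) ⇌ 3 Zn^2+(aq) + 2 PO4^3-(aq)
Ksp = [Zn^2+]^3[PO4^3-]^2
If s mol/L of Zn3(PO4)2 dissolves, [Zn^2+] = 3s and [PO4^3-] = 2s.
Ksp = (3s)^3(2s)^2 = 108s^5
Solving, s = (5.46 × 10^-33/108)^(1/5) = 1.38 × 10^-7 M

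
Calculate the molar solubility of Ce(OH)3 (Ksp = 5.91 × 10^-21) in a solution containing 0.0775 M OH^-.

1.27 × 10^-17 M

Ce(OH)3(s) ⇌ Ce^3+(aq) + 3 OH^-(aq)
Ksp = [Ce^3+][OH^-]^3
If s mol/L dissolves here, [Ce^3+] = s, [OH^-] = 0.0775 + 3s ≈ 0.0775 (since the OH^- already present dominates).
Ksp ≈ s × (0.0775)^3
s = 1.27 × 10^-17 M
Check: 3s = 3.8 × 10^-17 ≪ 0.0775, so the approximation is valid.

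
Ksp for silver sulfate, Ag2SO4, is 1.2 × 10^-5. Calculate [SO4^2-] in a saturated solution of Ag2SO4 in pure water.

Ag2SO4(s) ⇌ 2 Ag^+ + SO4^2-
Ksp = [Ag^+]^2[SO4^2-]
With molar solubility s: [Ag^+] = 2s, [SO4^2-] = s.
Ksp = (2s)^2s = 4s^3
s^3 = 1.2 × 10^-5 / 4, so s = 1.44 × 10^-2 M
[SO4^2-] = s = 1.4 × 10^-2 M

0.014 M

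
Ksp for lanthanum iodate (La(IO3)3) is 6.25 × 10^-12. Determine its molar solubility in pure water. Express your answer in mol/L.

La(IO3)3(s) ⇌ La^3+(aq) + 3 IO3^-(aq)
Ksp = [La^3+][IO3^-]^3
With molar solubility s: [La^3+] = s, [IO3^-] = 3s.
Ksp = s(3s)^3 = 27s^4
s^4 = 6.25 × 10^-12 / 27, so s = 6.94 x 10^-4 M

s ≈ 6.94e-4 M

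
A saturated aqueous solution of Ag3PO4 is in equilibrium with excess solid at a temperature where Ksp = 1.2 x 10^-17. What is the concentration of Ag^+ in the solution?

[Ag^+] ≈ 7.7e-5 M

Ag3PO4(s) ⇌ 3 Ag^+ + PO4^3-
Ksp = [Ag^+]^3[PO4^3-]
If s mol/L of Ag3PO4 dissolves, [Ag^+] = 3s and [PO4^3-] = s.
Ksp = (3s)^3s = 27s^4
s^4 = 1.2 x 10^-17 / 27, so s = 2.58 × 10^-5 M
[Ag^+] = 3s = 7.7 x 10^-5 M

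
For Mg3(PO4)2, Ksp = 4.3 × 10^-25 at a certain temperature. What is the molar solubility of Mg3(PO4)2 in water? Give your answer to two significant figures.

s ≈ 5.2 × 10^-6 M

Mg3(PO4)2(s) ⇌ 3 Mg^2+ + 2 PO4^3-
Ksp = [Mg^2+]^3[PO4^3-]^2
If s mol/L of Mg3(PO4)2 dissolves, [Mg^2+] = 3s and [PO4^3-] = 2s.
Substituting: Ksp = (3s)^3(2s)^2 = 108s^5
Solving, s = (4.3 × 10^-25/108)^(1/5) = 5.2 x 10^-6 M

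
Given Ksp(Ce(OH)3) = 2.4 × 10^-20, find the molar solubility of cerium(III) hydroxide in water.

Ce(OH)3(s) ⇌ Ce^3+(aq) + 3 OH^-(aq)
Ksp = [Ce^3+][OH^-]^3
If s mol/L of Ce(OH)3 dissolves, [Ce^3+] = s and [OH^-] = 3s.
Substituting: Ksp = s(3s)^3 = 27s^4
Solving, s = (2.4 × 10^-20/27)^(1/4) = 5.5 × 10^-6 M

s = 5.5 × 10^-6 M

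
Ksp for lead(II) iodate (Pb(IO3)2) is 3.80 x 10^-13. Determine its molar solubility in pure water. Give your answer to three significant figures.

4.56e-5 M

Pb(IO3)2(s) ⇌ Pb^2+ + 2 IO3^-
Ksp = [Pb^2+][IO3^-]^2
If s mol/L of Pb(IO3)2 dissolves, [Pb^2+] = s and [IO3^-] = 2s.
So Ksp = s × (2s)^2 = 4s^3
Solving, s = (3.80 x 10^-13/4)^(1/3) = 4.56 × 10^-5 M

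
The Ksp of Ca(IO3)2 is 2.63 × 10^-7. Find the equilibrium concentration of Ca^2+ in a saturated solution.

Ca(IO3)2(s) <=> Ca^2+(aq) + 2 IO3^-(aq)
Ksp = [Ca^2+][IO3^-]^2
For each mole of Ca(IO3)2 that dissolves: [Ca^2+] = s, [IO3^-] = 2s.
Substituting: Ksp = s(2s)^2 = 4s^3
s^3 = 2.63 × 10^-7 / 4, so s = 4.036 × 10^-3 M
[Ca^2+] = s = 4.04 × 10^-3 M

[Ca^2+] ≈ 4.04 × 10^-3 M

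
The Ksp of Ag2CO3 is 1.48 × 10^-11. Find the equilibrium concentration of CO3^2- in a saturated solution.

[CO3^2-] ≈ 1.55e-4 M

Ag2CO3(s) <=> 2 Ag^+ + CO3^2-
Ksp = [Ag^+]^2[CO3^2-]
For each mole of Ag2CO3 that dissolves: [Ag^+] = 2s, [CO3^2-] = s.
Substituting: Ksp = (2s)^2s = 4s^3
s = (1.48 × 10^-11 / 4)^(1/3) = 1.547 × 10^-4 M
[CO3^2-] = s = 1.55 × 10^-4 M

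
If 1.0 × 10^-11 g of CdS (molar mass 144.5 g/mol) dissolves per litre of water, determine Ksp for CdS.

Molar solubility s = (1.0 × 10^-11 g/L) / (144.5 g/mol) = 6.92 x 10^-14 M.
CdS(s) ⇌ Cd^2+(aq) + S^2-(aq)
For each mole of CdS that dissolves: [Cd^2+] = s, [S^2-] = s.
Ksp = [Cd^2+][S^2-]
Ksp = s × s = s^2
Ksp = (6.92 × 10^-14)^2 = 4.8 × 10^-27

Ksp ≈ 4.8e-27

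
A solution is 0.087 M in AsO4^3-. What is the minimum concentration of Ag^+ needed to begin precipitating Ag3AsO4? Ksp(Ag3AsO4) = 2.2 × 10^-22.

Ag3AsO4(s) ⇌ 3 Ag^+ + AsO4^3-
Ksp = [Ag^+]^3[AsO4^3-]
Precipitation begins when Q = Ksp. With [AsO4^3-] = 0.087 M:
2.2 × 10^-22 = (0.087) × [Ag^+]^3
[Ag^+] = (2.2 × 10^-22 / 8.7 × 10^-2)^(1/3) = 1.4 x 10^-7 M

[Ag^+] = 1.4 × 10^-7 M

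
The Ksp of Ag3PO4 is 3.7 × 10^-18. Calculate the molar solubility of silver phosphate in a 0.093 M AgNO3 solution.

s ≈ 4.6e-15 M

Ag3PO4(s) <=> 3 Ag^+(aq) + PO4^3-(aq)
Ksp = [Ag^+]^3[PO4^3-]
Let s = moles of Ag3PO4 that dissolve per litre. [Ag^+] = 0.093 + 3s ≈ 0.093, [PO4^3-] = s (since Ag^+ from AgNO3 dominates).
Ksp ≈ (0.093)^3 × s
s = 4.6 × 10^-15 M
Check: 3s = 1.4 × 10^-14 ≪ 0.093, so the approximation is valid.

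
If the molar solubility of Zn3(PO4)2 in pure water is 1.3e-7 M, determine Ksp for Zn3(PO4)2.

Zn3(PO4)2(s) <=> 3 Zn^2+(aq) + 2 PO4^3-(aq)
If s mol/L of Zn3(PO4)2 dissolves, [Zn^2+] = 3s and [PO4^3-] = 2s.
Ksp = [Zn^2+]^3[PO4^3-]^2
Ksp = (3s)^3(2s)^2 = 108s^5
Ksp = 108 × (1.3 × 10^-7)^5 = 4.0 x 10^-33

4.0 x 10^-33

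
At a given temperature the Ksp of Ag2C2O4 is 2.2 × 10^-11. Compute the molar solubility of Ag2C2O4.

s ≈ 1.8 × 10^-4 M

Ag2C2O4(s) <=> 2 Ag^+ + C2O4^2-
Ksp = [Ag^+]^2[C2O4^2-]
For each mole of Ag2C2O4 that dissolves: [Ag^+] = 2s, [C2O4^2-] = s.
Substituting: Ksp = (2s)^2s = 4s^3
Solving, s = (2.2 × 10^-11/4)^(1/3) = 1.8 × 10^-4 M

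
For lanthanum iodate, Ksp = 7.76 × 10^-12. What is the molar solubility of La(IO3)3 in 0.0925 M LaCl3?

s = 1.46 x 10^-4 M

La(IO3)3(s) ⇌ La^3+(aq) + 3 IO3^-(aq)
Ksp = [La^3+][IO3^-]^3
If s mol/L dissolves here, [La^3+] = 0.0925 + s ≈ 0.0925, [IO3^-] = 3s (since La^3+ from LaCl3 dominates).
Ksp ≈ 0.0925 × (3s)^3
s = 1.46 × 10^-4 M
Check: s = 1.5 × 10^-4 ≪ 0.0925, so the approximation is valid.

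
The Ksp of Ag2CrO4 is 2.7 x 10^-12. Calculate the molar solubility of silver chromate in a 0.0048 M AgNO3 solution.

s ≈ 1.2e-7 M

Ag2CrO4(s) ⇌ 2 Ag^+(aq) + CrO4^2-(aq)
Ksp = [Ag^+]^2[CrO4^2-]
If s mol/L dissolves here, [Ag^+] = 0.0048 + 2s ≈ 0.0048, [CrO4^2-] = s (since Ag^+ from AgNO3 dominates).
Ksp ≈ (0.0048)^2 × s
s = 1.2 × 10^-7 M
Check: 2s = 2.3 × 10^-7 ≪ 0.0048, so the approximation is valid.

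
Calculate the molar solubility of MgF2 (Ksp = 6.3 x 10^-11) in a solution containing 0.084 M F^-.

s ≈ 8.9 x 10^-9 M

MgF2(s) ⇌ Mg^2+ + 2 F^-
Ksp = [Mg^2+][F^-]^2
Let s be the molar solubility in this solution. [Mg^2+] = s, [F^-] = 0.084 + 2s ≈ 0.084 (since the F^- already present dominates).
Ksp ≈ s × (0.084)^2
s = 8.9 × 10^-9 M
Check: 2s = 1.8 x 10^-8 ≪ 0.084, so the approximation is valid.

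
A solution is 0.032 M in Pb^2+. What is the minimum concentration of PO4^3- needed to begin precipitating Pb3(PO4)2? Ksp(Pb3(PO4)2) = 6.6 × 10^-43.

[PO4^3-] ≈ 1.4 × 10^-19 M

Pb3(PO4)2(s) ⇌ 3 Pb^2+(aq) + 2 PO4^3-(aq)
Ksp = [Pb^2+]^3[PO4^3-]^2
Precipitation begins when Q = Ksp. With [Pb^2+] = 0.032 M:
6.6 × 10^-43 = (0.032)^3 × [PO4^3-]^2
[PO4^3-] = (6.6 × 10^-43 / 3.28 × 10^-5)^(1/2) = 1.4 × 10^-19 M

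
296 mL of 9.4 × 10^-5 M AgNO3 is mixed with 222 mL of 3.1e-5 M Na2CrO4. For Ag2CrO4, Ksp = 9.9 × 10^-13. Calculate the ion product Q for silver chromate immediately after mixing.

Total volume = 296 + 222 = 518 mL.
[Ag^+] = 9.4 × 10^-5 × (296/518) = 5.37 × 10^-5 M
[CrO4^2-] = 3.1 × 10^-5 × (222/518) = 1.33 x 10^-5 M
Ag2CrO4(s) <=> 2 Ag^+(aq) + CrO4^2-(aq), so Q = [Ag^+]^2[CrO4^2-]
Q = (5.37 × 10^-5)^2(1.33 × 10^-5) = 3.8 × 10^-14
Q < Ksp, so no precipitate of Ag2CrO4 forms.

Q ≈ 3.8e-14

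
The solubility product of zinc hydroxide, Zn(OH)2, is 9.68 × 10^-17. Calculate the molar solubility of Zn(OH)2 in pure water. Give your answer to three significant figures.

s ≈ 2.89 x 10^-6 M

Zn(OH)2(s) ⇌ Zn^2+(aq) + 2 OH^-(aq)
Ksp = [Zn^2+][OH^-]^2
Let s = molar solubility. Then [Zn^2+] = s and [OH^-] = 2s.
So Ksp = s × (2s)^2 = 4s^3
s = (9.68 × 10^-17 / 4)^(1/3) = 2.89 × 10^-6 M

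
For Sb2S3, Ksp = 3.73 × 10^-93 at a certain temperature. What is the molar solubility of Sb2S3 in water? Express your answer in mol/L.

1.28e-19 M

Sb2S3(s) <=> 2 Sb^3+(aq) + 3 S^2-(aq)
Ksp = [Sb^3+]^2[S^2-]^3
For each mole of Sb2S3 that dissolves: [Sb^3+] = 2s, [S^2-] = 3s.
So Ksp = (2s)^2 × (3s)^3 = 108s^5
Solving, s = (3.73 × 10^-93/108)^(1/5) = 1.28 x 10^-19 M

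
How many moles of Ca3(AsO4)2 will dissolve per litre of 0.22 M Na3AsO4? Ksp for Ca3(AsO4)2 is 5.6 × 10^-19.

7.5 x 10^-7 M

Ca3(AsO4)2(s) ⇌ 3 Ca^2+(aq) + 2 AsO4^3-(aq)
Ksp = [Ca^2+]^3[AsO4^3-]^2
Let s be the molar solubility in this solution. [Ca^2+] = 3s, [AsO4^3-] = 0.22 + 2s ≈ 0.22 (common-ion effect: AsO4^3- is already 0.22 M).
Ksp ≈ (3s)^3 × (0.22)^2
s = 7.5 × 10^-7 M
Check: 2s = 1.5 × 10^-6 ≪ 0.22, so the approximation is valid.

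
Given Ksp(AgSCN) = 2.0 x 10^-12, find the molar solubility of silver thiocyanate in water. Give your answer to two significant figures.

AgSCN(s) ⇌ Ag^+ + SCN^-
Ksp = [Ag^+][SCN^-]
With molar solubility s: [Ag^+] = s, [SCN^-] = s.
Ksp = s^2
s = (2.0 x 10^-12)^(1/2) = 1.4 x 10^-6 M

1.4e-6 M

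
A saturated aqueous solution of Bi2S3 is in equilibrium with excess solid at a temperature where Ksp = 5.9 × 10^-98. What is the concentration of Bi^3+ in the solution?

Bi2S3(s) ⇌ 2 Bi^3+(aq) + 3 S^2-(aq)
Ksp = [Bi^3+]^2[S^2-]^3
Let s = molar solubility. Then [Bi^3+] = 2s and [S^2-] = 3s.
Substituting: Ksp = (2s)^2(3s)^3 = 108s^5
Solving, s = (5.9 × 10^-98/108)^(1/5) = 1.40 × 10^-20 M
[Bi^3+] = 2s = 2.8 x 10^-20 M

2.8 x 10^-20 M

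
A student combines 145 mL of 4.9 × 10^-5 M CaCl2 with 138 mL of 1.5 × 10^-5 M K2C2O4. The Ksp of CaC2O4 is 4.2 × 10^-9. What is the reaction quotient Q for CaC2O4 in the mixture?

Total volume = 145 + 138 = 283 mL.
[Ca^2+] = 4.9 x 10^-5 × (145/283) = 2.51 × 10^-5 M
[C2O4^2-] = 1.5 × 10^-5 × (138/283) = 7.31 × 10^-6 M
CaC2O4(s) <=> Ca^2+(aq) + C2O4^2-(aq), so Q = [Ca^2+][C2O4^2-]
Q = (2.51 x 10^-5)(7.31 × 10^-6) = 1.8 × 10^-10
Q < Ksp, so no precipitate of CaC2O4 forms.

Q ≈ 1.8 x 10^-10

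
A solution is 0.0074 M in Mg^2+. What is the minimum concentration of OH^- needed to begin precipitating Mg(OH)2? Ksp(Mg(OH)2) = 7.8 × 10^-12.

3.2 × 10^-5 M

Mg(OH)2(s) <=> Mg^2+ + 2 OH^-
Ksp = [Mg^2+][OH^-]^2
Precipitation begins when Q = Ksp. With [Mg^2+] = 0.0074 M:
7.8 × 10^-12 = (0.0074) × [OH^-]^2
[OH^-] = (7.8 × 10^-12 / 7.4 × 10^-3)^(1/2) = 3.2 x 10^-5 M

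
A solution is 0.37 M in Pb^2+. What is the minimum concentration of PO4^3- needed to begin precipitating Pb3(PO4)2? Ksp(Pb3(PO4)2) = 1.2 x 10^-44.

4.9 × 10^-22 M

Pb3(PO4)2(s) ⇌ 3 Pb^2+(aq) + 2 PO4^3-(aq)
Ksp = [Pb^2+]^3[PO4^3-]^2
Precipitation begins when Q = Ksp. With [Pb^2+] = 0.37 M:
1.2 x 10^-44 = (0.37)^3 × [PO4^3-]^2
[PO4^3-] = (1.2 x 10^-44 / 5.07 × 10^-2)^(1/2) = 4.9 × 10^-22 M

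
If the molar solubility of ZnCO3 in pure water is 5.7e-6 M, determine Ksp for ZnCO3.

ZnCO3(s) ⇌ Zn^2+ + CO3^2-
For each mole of ZnCO3 that dissolves: [Zn^2+] = s, [CO3^2-] = s.
Ksp = [Zn^2+][CO3^2-]
Ksp = (s)(s) = s^2
Ksp = (5.7 × 10^-6)^2 = 3.2 × 10^-11

3.2 × 10^-11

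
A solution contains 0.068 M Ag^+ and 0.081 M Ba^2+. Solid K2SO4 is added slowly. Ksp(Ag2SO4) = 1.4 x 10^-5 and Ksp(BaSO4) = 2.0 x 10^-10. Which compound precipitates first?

Each salt begins to precipitate when Q = Ksp, i.e. when [SO4^2-] reaches its threshold.
For Ag2SO4: 1.4 x 10^-5 = (0.068)^2 × [SO4^2-]  ⇒  [SO4^2-] = 3.0 x 10^-3 M.
For BaSO4: 2.0 x 10^-10 = 0.081 × [SO4^2-]  ⇒  [SO4^2-] = 2.5 × 10^-9 M.
The salt with the lower threshold [SO4^2-] precipitates first: BaSO4.

BaSO4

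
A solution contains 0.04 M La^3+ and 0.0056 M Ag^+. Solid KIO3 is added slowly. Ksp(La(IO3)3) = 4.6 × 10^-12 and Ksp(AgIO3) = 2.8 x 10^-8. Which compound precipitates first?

AgIO3

Each salt begins to precipitate when Q = Ksp, i.e. when [IO3^-] reaches its threshold.
For La(IO3)3: 4.6 × 10^-12 = 0.04 × [IO3^-]^3  ⇒  [IO3^-] = 4.9 × 10^-4 M.
For AgIO3: 2.8 x 10^-8 = 0.0056 × [IO3^-]  ⇒  [IO3^-] = 5.0 × 10^-6 M.
The salt with the lower threshold [IO3^-] precipitates first: AgIO3.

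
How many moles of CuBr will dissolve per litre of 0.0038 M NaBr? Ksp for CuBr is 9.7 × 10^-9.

CuBr(s) ⇌ Cu^+ + Br^-
Ksp = [Cu^+][Br^-]
Let s = moles of CuBr that dissolve per litre. [Cu^+] = s, [Br^-] = 0.0038 + s ≈ 0.0038 (common-ion effect: Br^- is already 0.0038 M).
Ksp ≈ s × 0.0038
s = 2.6 x 10^-6 M
Check: s = 2.6 x 10^-6 ≪ 0.0038, so the approximation is valid.

s = 2.6e-6 M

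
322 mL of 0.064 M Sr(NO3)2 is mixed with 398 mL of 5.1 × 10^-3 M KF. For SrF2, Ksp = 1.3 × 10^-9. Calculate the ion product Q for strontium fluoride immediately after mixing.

Total volume = 322 + 398 = 720 mL.
[Sr^2+] = 6.4 × 10^-2 × (322/720) = 2.86 × 10^-2 M
[F^-] = 5.1 x 10^-3 × (398/720) = 2.82 x 10^-3 M
SrF2(s) <=> Sr^2+(aq) + 2 F^-(aq), so Q = [Sr^2+][F^-]^2
Q = (2.86 × 10^-2)(2.82 x 10^-3)^2 = 2.3 × 10^-7
Q > Ksp, so SrF2 will precipitate.

Q = 2.3e-7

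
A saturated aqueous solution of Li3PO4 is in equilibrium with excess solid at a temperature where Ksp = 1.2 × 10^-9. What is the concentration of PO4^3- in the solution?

[PO4^3-] ≈ 2.6e-3 M

Li3PO4(s) <=> 3 Li^+(aq) + PO4^3-(aq)
Ksp = [Li^+]^3[PO4^3-]
Let s = molar solubility. Then [Li^+] = 3s and [PO4^3-] = s.
So Ksp = (3s)^3 × s = 27s^4
s = (1.2 × 10^-9 / 27)^(1/4) = 2.58 × 10^-3 M
[PO4^3-] = s = 2.6 × 10^-3 M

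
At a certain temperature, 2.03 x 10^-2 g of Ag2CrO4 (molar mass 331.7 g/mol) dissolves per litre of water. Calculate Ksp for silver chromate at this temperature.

Ksp ≈ 9.17 × 10^-13

Molar solubility s = (2.03 × 10^-2 g/L) / (331.7 g/mol) = 6.120 × 10^-5 M.
Ag2CrO4(s) ⇌ 2 Ag^+(aq) + CrO4^2-(aq)
With molar solubility s: [Ag^+] = 2s, [CrO4^2-] = s.
Ksp = [Ag^+]^2[CrO4^2-]
Ksp = (2s)^2s = 4s^3
With s = 6.120 x 10^-5: Ksp = 9.17 × 10^-13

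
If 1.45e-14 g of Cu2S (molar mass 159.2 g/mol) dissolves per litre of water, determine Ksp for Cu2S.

Ksp = 3.02 × 10^-48

Molar solubility s = (1.45 × 10^-14 g/L) / (159.2 g/mol) = 9.108 × 10^-17 M.
Cu2S(s) <=> 2 Cu^+ + S^2-
Let s = molar solubility. Then [Cu^+] = 2s and [S^2-] = s.
Ksp = [Cu^+]^2[S^2-]
Ksp = (2s)^2s = 4s^3
With s = 9.108 x 10^-17: Ksp = 3.02 × 10^-48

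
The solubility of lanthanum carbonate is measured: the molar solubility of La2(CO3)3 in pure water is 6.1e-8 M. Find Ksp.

La2(CO3)3(s) ⇌ 2 La^3+ + 3 CO3^2-
With molar solubility s: [La^3+] = 2s, [CO3^2-] = 3s.
Ksp = [La^3+]^2[CO3^2-]^3
So Ksp = (2s)^2 × (3s)^3 = 108s^5
Ksp = 108 × (6.1 x 10^-8)^5 = 9.1 × 10^-35

Ksp = 9.1e-35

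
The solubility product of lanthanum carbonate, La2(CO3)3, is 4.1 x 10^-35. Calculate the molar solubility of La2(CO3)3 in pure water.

s = 5.2 x 10^-8 M

La2(CO3)3(s) ⇌ 2 La^3+(aq) + 3 CO3^2-(aq)
Ksp = [La^3+]^2[CO3^2-]^3
For each mole of La2(CO3)3 that dissolves: [La^3+] = 2s, [CO3^2-] = 3s.
So Ksp = (2s)^2 × (3s)^3 = 108s^5
s = (4.1 x 10^-35 / 108)^(1/5) = 5.2 × 10^-8 M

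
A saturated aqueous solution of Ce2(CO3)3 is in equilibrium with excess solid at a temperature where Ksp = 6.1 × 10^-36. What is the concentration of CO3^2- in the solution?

Ce2(CO3)3(s) ⇌ 2 Ce^3+ + 3 CO3^2-
Ksp = [Ce^3+]^2[CO3^2-]^3
If s mol/L of Ce2(CO3)3 dissolves, [Ce^3+] = 2s and [CO3^2-] = 3s.
Ksp = (2s)^2(3s)^3 = 108s^5
s^5 = 6.1 × 10^-36 / 108, so s = 3.55 × 10^-8 M
[CO3^2-] = 3s = 1.1 × 10^-7 M

[CO3^2-] ≈ 1.1e-7 M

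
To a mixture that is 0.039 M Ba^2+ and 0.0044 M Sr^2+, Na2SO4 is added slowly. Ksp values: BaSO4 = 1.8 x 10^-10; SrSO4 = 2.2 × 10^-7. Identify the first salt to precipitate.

BaSO4

Precipitation of each salt starts when its ion product equals its Ksp.
For BaSO4: 1.8 x 10^-10 = 0.039 × [SO4^2-]  ⇒  [SO4^2-] = 4.6 × 10^-9 M.
For SrSO4: 2.2 × 10^-7 = 0.0044 × [SO4^2-]  ⇒  [SO4^2-] = 5.0 × 10^-5 M.
The salt with the lower threshold [SO4^2-] precipitates first: BaSO4.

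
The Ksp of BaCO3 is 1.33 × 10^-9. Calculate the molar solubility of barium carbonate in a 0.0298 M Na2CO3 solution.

s = 4.46e-8 M

BaCO3(s) <=> Ba^2+ + CO3^2-
Ksp = [Ba^2+][CO3^2-]
Let s be the molar solubility in this solution. [Ba^2+] = s, [CO3^2-] = 0.0298 + s ≈ 0.0298 (since CO3^2- from Na2CO3 dominates).
Ksp ≈ s × 0.0298
s = 4.46 × 10^-8 M
Check: s = 4.5 × 10^-8 ≪ 0.0298, so the approximation is valid.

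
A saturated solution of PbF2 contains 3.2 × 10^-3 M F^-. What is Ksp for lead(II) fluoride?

PbF2(s) ⇌ Pb^2+(aq) + 2 F^-(aq)
Stoichiometry gives [Pb^2+] = (1/2)[F^-] = 1.60 × 10^-3 M.
Ksp = [Pb^2+][F^-]^2
Ksp = 1.60 × 10^-3 × (3.2 x 10^-3)^2 = 1.6 × 10^-8

1.6e-8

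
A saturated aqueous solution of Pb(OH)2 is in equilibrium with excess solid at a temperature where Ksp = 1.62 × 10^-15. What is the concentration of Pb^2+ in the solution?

Pb(OH)2(s) <=> Pb^2+ + 2 OH^-
Ksp = [Pb^2+][OH^-]^2
If s mol/L of Pb(OH)2 dissolves, [Pb^2+] = s and [OH^-] = 2s.
Substituting: Ksp = s(2s)^2 = 4s^3
Solving, s = (1.62 × 10^-15/4)^(1/3) = 7.399 × 10^-6 M
[Pb^2+] = s = 7.40 x 10^-6 M

[Pb^2+] = 7.40 × 10^-6 M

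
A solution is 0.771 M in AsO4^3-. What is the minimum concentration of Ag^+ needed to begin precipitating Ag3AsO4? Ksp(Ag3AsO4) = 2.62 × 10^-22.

[Ag^+] ≈ 6.98e-8 M

Ag3AsO4(s) ⇌ 3 Ag^+ + AsO4^3-
Ksp = [Ag^+]^3[AsO4^3-]
Precipitation begins when Q = Ksp. With [AsO4^3-] = 0.771 M:
2.62 × 10^-22 = (0.771) × [Ag^+]^3
[Ag^+] = (2.62 × 10^-22 / 7.71 x 10^-1)^(1/3) = 6.98 × 10^-8 M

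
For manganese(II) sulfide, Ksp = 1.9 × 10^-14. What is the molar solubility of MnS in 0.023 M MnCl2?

s = 8.3e-13 M

MnS(s) ⇌ Mn^2+(aq) + S^2-(aq)
Ksp = [Mn^2+][S^2-]
If s mol/L dissolves here, [Mn^2+] = 0.023 + s ≈ 0.023, [S^2-] = s (since Mn^2+ from MnCl2 dominates).
Ksp ≈ 0.023 × s
s = 8.3 × 10^-13 M
Check: s = 8.3 × 10^-13 ≪ 0.023, so the approximation is valid.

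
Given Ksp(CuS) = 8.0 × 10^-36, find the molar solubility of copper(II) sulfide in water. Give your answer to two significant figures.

s = 2.8 x 10^-18 M

CuS(s) <=> Cu^2+ + S^2-
Ksp = [Cu^2+][S^2-]
If s mol/L of CuS dissolves, [Cu^2+] = s and [S^2-] = s.
Ksp = s × s = s^2
s = √(8.0 × 10^-36) = 2.8 × 10^-18 M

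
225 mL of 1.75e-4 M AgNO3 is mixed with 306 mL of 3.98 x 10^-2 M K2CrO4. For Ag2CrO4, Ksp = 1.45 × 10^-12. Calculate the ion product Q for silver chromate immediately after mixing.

Total volume = 225 + 306 = 531 mL.
[Ag^+] = 1.75 × 10^-4 × (225/531) = 7.415 x 10^-5 M
[CrO4^2-] = 3.98 x 10^-2 × (306/531) = 2.294 x 10^-2 M
Ag2CrO4(s) ⇌ 2 Ag^+ + CrO4^2-, so Q = [Ag^+]^2[CrO4^2-]
Q = (7.415 x 10^-5)^2(2.294 × 10^-2) = 1.26 × 10^-10
Q > Ksp, so Ag2CrO4 will precipitate.

Q = 1.26e-10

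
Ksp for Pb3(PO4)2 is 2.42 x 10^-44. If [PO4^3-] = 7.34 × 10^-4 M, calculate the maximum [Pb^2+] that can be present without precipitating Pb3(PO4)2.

[Pb^2+] = 3.55 × 10^-13 M

Pb3(PO4)2(s) ⇌ 3 Pb^2+(aq) + 2 PO4^3-(aq)
Ksp = [Pb^2+]^3[PO4^3-]^2
Precipitation begins when Q = Ksp. With [PO4^3-] = 7.34 × 10^-4 M:
2.42 x 10^-44 = (7.34 × 10^-4)^2 × [Pb^2+]^3
[Pb^2+] = (2.42 x 10^-44 / 5.388 x 10^-7)^(1/3) = 3.55 × 10^-13 M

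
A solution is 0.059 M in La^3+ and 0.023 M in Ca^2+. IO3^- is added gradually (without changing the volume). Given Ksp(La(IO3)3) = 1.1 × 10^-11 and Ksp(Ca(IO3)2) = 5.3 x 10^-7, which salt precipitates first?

La(IO3)3

Precipitation of each salt starts when its ion product equals its Ksp.
For La(IO3)3: 1.1 × 10^-11 = 0.059 × [IO3^-]^3  ⇒  [IO3^-] = 5.7 × 10^-4 M.
For Ca(IO3)2: 5.3 x 10^-7 = 0.023 × [IO3^-]^2  ⇒  [IO3^-] = 4.8 × 10^-3 M.
The salt with the lower threshold [IO3^-] precipitates first: La(IO3)3.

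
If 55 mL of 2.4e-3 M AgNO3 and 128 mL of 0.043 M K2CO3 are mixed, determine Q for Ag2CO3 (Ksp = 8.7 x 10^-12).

Q ≈ 1.6 × 10^-8

Total volume = 55 + 128 = 183 mL.
[Ag^+] = 2.4 x 10^-3 × (55/183) = 7.21 x 10^-4 M
[CO3^2-] = 4.3 × 10^-2 × (128/183) = 3.01 × 10^-2 M
Ag2CO3(s) <=> 2 Ag^+(aq) + CO3^2-(aq), so Q = [Ag^+]^2[CO3^2-]
Q = (7.21 × 10^-4)^2(3.01 × 10^-2) = 1.6 x 10^-8
Q > Ksp, so Ag2CO3 will precipitate.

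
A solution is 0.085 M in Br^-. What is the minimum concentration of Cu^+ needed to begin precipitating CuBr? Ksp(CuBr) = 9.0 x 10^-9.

[Cu^+] = 1.1e-7 M

CuBr(s) ⇌ Cu^+(aq) + Br^-(aq)
Ksp = [Cu^+][Br^-]
Precipitation begins when Q = Ksp. With [Br^-] = 0.085 M:
9.0 x 10^-9 = (0.085) × [Cu^+]
[Cu^+] = (9.0 x 10^-9 / 8.5 x 10^-2) = 1.1 x 10^-7 M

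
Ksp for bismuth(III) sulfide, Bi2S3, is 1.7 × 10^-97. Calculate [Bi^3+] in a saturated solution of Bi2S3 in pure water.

3.5 x 10^-20 M

Bi2S3(s) <=> 2 Bi^3+ + 3 S^2-
Ksp = [Bi^3+]^2[S^2-]^3
If s mol/L of Bi2S3 dissolves, [Bi^3+] = 2s and [S^2-] = 3s.
So Ksp = (2s)^2 × (3s)^3 = 108s^5
Solving, s = (1.7 × 10^-97/108)^(1/5) = 1.74 × 10^-20 M
[Bi^3+] = 2s = 3.5 x 10^-20 M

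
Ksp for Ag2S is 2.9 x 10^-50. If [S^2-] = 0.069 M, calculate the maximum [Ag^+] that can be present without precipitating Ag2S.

Ag2S(s) <=> 2 Ag^+(aq) + S^2-(aq)
Ksp = [Ag^+]^2[S^2-]
Precipitation begins when Q = Ksp. With [S^2-] = 0.069 M:
2.9 x 10^-50 = (0.069) × [Ag^+]^2
[Ag^+] = (2.9 x 10^-50 / 6.9 x 10^-2)^(1/2) = 6.5 × 10^-25 M

[Ag^+] ≈ 6.5e-25 M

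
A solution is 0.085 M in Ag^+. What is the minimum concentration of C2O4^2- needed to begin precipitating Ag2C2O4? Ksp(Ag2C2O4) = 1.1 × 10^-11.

1.5 x 10^-9 M

Ag2C2O4(s) ⇌ 2 Ag^+(aq) + C2O4^2-(aq)
Ksp = [Ag^+]^2[C2O4^2-]
Precipitation begins when Q = Ksp. With [Ag^+] = 0.085 M:
1.1 × 10^-11 = (0.085)^2 × [C2O4^2-]
[C2O4^2-] = (1.1 × 10^-11 / 7.23 x 10^-3) = 1.5 x 10^-9 M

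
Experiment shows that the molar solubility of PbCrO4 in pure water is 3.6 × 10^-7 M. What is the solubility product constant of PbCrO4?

Ksp = 1.3 × 10^-13

PbCrO4(s) ⇌ Pb^2+(aq) + CrO4^2-(aq)
For each mole of PbCrO4 that dissolves: [Pb^2+] = s, [CrO4^2-] = s.
Ksp = [Pb^2+][CrO4^2-]
Ksp = s^2
Ksp = (3.6 x 10^-7)^2 = 1.3 x 10^-13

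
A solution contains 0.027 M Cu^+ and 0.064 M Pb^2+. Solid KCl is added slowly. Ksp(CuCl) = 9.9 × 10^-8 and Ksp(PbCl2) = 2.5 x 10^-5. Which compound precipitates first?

CuCl

Precipitation of each salt starts when its ion product equals its Ksp.
For CuCl: 9.9 × 10^-8 = 0.027 × [Cl^-]  ⇒  [Cl^-] = 3.7 × 10^-6 M.
For PbCl2: 2.5 x 10^-5 = 0.064 × [Cl^-]^2  ⇒  [Cl^-] = 2.0 × 10^-2 M.
The salt with the lower threshold [Cl^-] precipitates first: CuCl.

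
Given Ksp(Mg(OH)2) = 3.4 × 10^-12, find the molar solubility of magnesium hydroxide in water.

Mg(OH)2(s) <=> Mg^2+ + 2 OH^-
Ksp = [Mg^2+][OH^-]^2
For each mole of Mg(OH)2 that dissolves: [Mg^2+] = s, [OH^-] = 2s.
Ksp = s(2s)^2 = 4s^3
s^3 = 3.4 × 10^-12 / 4, so s = 9.5 × 10^-5 M

s = 9.5e-5 M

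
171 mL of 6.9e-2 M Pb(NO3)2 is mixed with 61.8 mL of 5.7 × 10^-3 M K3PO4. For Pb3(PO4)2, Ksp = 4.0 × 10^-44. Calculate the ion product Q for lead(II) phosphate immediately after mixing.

3.0e-10

Total volume = 171 + 61.8 = 232.8 mL.
[Pb^2+] = 6.9 × 10^-2 × (171/232.8) = 5.07 × 10^-2 M
[PO4^3-] = 5.7 × 10^-3 × (61.8/232.8) = 1.51 × 10^-3 M
Pb3(PO4)2(s) <=> 3 Pb^2+ + 2 PO4^3-, so Q = [Pb^2+]^3[PO4^3-]^2
Q = (5.07 x 10^-2)^3(1.51 × 10^-3)^2 = 3.0 x 10^-10
Q > Ksp, so Pb3(PO4)2 will precipitate.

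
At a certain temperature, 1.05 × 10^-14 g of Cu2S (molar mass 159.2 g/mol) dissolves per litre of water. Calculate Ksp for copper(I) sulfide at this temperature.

Ksp = 1.15 × 10^-48

Molar solubility s = (1.05 × 10^-14 g/L) / (159.2 g/mol) = 6.595 × 10^-17 M.
Cu2S(s) ⇌ 2 Cu^+(aq) + S^2-(aq)
For each mole of Cu2S that dissolves: [Cu^+] = 2s, [S^2-] = s.
Ksp = [Cu^+]^2[S^2-]
So Ksp = (2s)^2 × s = 4s^3
With s = 6.595 × 10^-17: Ksp = 1.15 × 10^-48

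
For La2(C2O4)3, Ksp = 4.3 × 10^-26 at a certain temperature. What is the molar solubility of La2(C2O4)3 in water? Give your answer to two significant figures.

s = 3.3 × 10^-6 M

La2(C2O4)3(s) ⇌ 2 La^3+(aq) + 3 C2O4^2-(aq)
Ksp = [La^3+]^2[C2O4^2-]^3
Let s = molar solubility. Then [La^3+] = 2s and [C2O4^2-] = 3s.
Substituting: Ksp = (2s)^2(3s)^3 = 108s^5
Solving, s = (4.3 × 10^-26/108)^(1/5) = 3.3 x 10^-6 M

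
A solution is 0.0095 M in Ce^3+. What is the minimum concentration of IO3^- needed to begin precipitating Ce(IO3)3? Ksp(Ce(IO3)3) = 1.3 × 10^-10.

Ce(IO3)3(s) <=> Ce^3+ + 3 IO3^-
Ksp = [Ce^3+][IO3^-]^3
Precipitation begins when Q = Ksp. With [Ce^3+] = 0.0095 M:
1.3 × 10^-10 = (0.0095) × [IO3^-]^3
[IO3^-] = (1.3 × 10^-10 / 9.5 x 10^-3)^(1/3) = 2.4 × 10^-3 M

[IO3^-] = 2.4e-3 M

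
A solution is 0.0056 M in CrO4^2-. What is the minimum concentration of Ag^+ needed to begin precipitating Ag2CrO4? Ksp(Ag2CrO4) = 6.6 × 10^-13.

Ag2CrO4(s) ⇌ 2 Ag^+(aq) + CrO4^2-(aq)
Ksp = [Ag^+]^2[CrO4^2-]
Precipitation begins when Q = Ksp. With [CrO4^2-] = 0.0056 M:
6.6 × 10^-13 = (0.0056) × [Ag^+]^2
[Ag^+] = (6.6 × 10^-13 / 5.6 x 10^-3)^(1/2) = 1.1 × 10^-5 M

[Ag^+] ≈ 1.1e-5 M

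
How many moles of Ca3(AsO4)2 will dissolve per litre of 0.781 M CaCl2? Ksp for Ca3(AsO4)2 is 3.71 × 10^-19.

s ≈ 4.41 x 10^-10 M

Ca3(AsO4)2(s) <=> 3 Ca^2+ + 2 AsO4^3-
Ksp = [Ca^2+]^3[AsO4^3-]^2
Let s = moles of Ca3(AsO4)2 that dissolve per litre. [Ca^2+] = 0.781 + 3s ≈ 0.781, [AsO4^3-] = 2s (Ksp is small, so little additional dissolves).
Ksp ≈ (0.781)^3 × (2s)^2
s = 4.41 × 10^-10 M
Check: 3s = 1.3 × 10^-9 ≪ 0.781, so the approximation is valid.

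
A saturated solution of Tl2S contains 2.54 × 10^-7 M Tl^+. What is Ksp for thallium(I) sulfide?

Ksp = 8.19 x 10^-21

Tl2S(s) <=> 2 Tl^+(aq) + S^2-(aq)
Stoichiometry gives [S^2-] = (1/2)[Tl^+] = 1.270 × 10^-7 M.
Ksp = [Tl^+]^2[S^2-]
Ksp = (2.54 × 10^-7)^2 × 1.270 × 10^-7 = 8.19 × 10^-21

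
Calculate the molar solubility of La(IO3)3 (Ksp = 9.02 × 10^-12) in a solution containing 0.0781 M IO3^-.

La(IO3)3(s) ⇌ La^3+ + 3 IO3^-
Ksp = [La^3+][IO3^-]^3
If s mol/L dissolves here, [La^3+] = s, [IO3^-] = 0.0781 + 3s ≈ 0.0781 (common-ion effect: IO3^- is already 0.0781 M).
Ksp ≈ s × (0.0781)^3
s = 1.89 x 10^-8 M
Check: 3s = 5.7 × 10^-8 ≪ 0.0781, so the approximation is valid.

1.89 x 10^-8 M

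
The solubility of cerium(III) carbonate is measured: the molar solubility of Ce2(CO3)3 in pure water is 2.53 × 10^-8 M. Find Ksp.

Ksp = 1.12 x 10^-36

Ce2(CO3)3(s) ⇌ 2 Ce^3+ + 3 CO3^2-
If s mol/L of Ce2(CO3)3 dissolves, [Ce^3+] = 2s and [CO3^2-] = 3s.
Ksp = [Ce^3+]^2[CO3^2-]^3
Substituting: Ksp = (2s)^2(3s)^3 = 108s^5
Ksp = 108 × (2.53 × 10^-8)^5 = 1.12 x 10^-36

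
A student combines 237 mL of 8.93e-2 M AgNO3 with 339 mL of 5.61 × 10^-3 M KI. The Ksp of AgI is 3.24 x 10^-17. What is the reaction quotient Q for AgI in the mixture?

Total volume = 237 + 339 = 576 mL.
[Ag^+] = 8.93 x 10^-2 × (237/576) = 3.674 x 10^-2 M
[I^-] = 5.61 × 10^-3 × (339/576) = 3.302 x 10^-3 M
AgI(s) <=> Ag^+ + I^-, so Q = [Ag^+][I^-]
Q = (3.674 × 10^-2)(3.302 x 10^-3) = 1.21 × 10^-4
Q > Ksp, so AgI will precipitate.

Q ≈ 1.21e-4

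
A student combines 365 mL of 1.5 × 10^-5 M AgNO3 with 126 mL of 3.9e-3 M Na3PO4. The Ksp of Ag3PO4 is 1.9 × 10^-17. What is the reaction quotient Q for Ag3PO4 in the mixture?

Total volume = 365 + 126 = 491 mL.
[Ag^+] = 1.5 x 10^-5 × (365/491) = 1.12 x 10^-5 M
[PO4^3-] = 3.9 × 10^-3 × (126/491) = 1.00 x 10^-3 M
Ag3PO4(s) ⇌ 3 Ag^+(aq) + PO4^3-(aq), so Q = [Ag^+]^3[PO4^3-]
Q = (1.12 × 10^-5)^3(1.00 x 10^-3) = 1.4 × 10^-18
Q < Ksp, so no precipitate of Ag3PO4 forms.

Q ≈ 1.4 × 10^-18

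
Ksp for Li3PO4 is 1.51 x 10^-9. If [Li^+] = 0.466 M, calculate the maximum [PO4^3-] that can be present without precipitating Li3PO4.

Li3PO4(s) ⇌ 3 Li^+(aq) + PO4^3-(aq)
Ksp = [Li^+]^3[PO4^3-]
Precipitation begins when Q = Ksp. With [Li^+] = 0.466 M:
1.51 x 10^-9 = (0.466)^3 × [PO4^3-]
[PO4^3-] = (1.51 x 10^-9 / 1.012 x 10^-1) = 1.49 x 10^-8 M

[PO4^3-] ≈ 1.49 × 10^-8 M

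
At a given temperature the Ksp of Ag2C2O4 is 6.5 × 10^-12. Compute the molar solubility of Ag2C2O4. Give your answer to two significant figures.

Ag2C2O4(s) ⇌ 2 Ag^+ + C2O4^2-
Ksp = [Ag^+]^2[C2O4^2-]
Let s = molar solubility. Then [Ag^+] = 2s and [C2O4^2-] = s.
Substituting: Ksp = (2s)^2s = 4s^3
Solving, s = (6.5 × 10^-12/4)^(1/3) = 1.2 × 10^-4 M

1.2 x 10^-4 M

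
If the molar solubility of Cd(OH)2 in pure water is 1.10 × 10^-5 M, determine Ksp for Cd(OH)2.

5.32 × 10^-15

Cd(OH)2(s) ⇌ Cd^2+(aq) + 2 OH^-(aq)
With molar solubility s: [Cd^2+] = s, [OH^-] = 2s.
Ksp = [Cd^2+][OH^-]^2
Ksp = s(2s)^2 = 4s^3
With s = 1.10 × 10^-5: Ksp = 5.32 × 10^-15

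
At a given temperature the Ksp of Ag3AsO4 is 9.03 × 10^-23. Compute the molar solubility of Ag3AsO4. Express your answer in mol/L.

Ag3AsO4(s) ⇌ 3 Ag^+(aq) + AsO4^3-(aq)
Ksp = [Ag^+]^3[AsO4^3-]
With molar solubility s: [Ag^+] = 3s, [AsO4^3-] = s.
So Ksp = (3s)^3 × s = 27s^4
s^4 = 9.03 × 10^-23 / 27, so s = 1.35 × 10^-6 M

s ≈ 1.35 × 10^-6 M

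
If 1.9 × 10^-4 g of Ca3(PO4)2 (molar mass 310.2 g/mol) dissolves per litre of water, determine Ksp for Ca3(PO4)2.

Molar solubility s = (1.9 × 10^-4 g/L) / (310.2 g/mol) = 6.13 × 10^-7 M.
Ca3(PO4)2(s) <=> 3 Ca^2+(aq) + 2 PO4^3-(aq)
If s mol/L of Ca3(PO4)2 dissolves, [Ca^2+] = 3s and [PO4^3-] = 2s.
Ksp = [Ca^2+]^3[PO4^3-]^2
Substituting: Ksp = (3s)^3(2s)^2 = 108s^5
Ksp = 108 × (6.13 × 10^-7)^5 = 9.3 × 10^-30

9.3e-30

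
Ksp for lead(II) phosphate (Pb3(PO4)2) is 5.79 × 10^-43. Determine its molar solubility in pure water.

1.40e-9 M

Pb3(PO4)2(s) ⇌ 3 Pb^2+(aq) + 2 PO4^3-(aq)
Ksp = [Pb^2+]^3[PO4^3-]^2
Let s = molar solubility. Then [Pb^2+] = 3s and [PO4^3-] = 2s.
Substituting: Ksp = (3s)^3(2s)^2 = 108s^5
s^5 = 5.79 × 10^-43 / 108, so s = 1.40 × 10^-9 M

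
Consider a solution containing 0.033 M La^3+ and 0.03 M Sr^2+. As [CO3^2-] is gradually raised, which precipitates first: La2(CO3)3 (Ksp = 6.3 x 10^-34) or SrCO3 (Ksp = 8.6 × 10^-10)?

Precipitation of each salt starts when its ion product equals its Ksp.
For La2(CO3)3: 6.3 x 10^-34 = (0.033)^2 × [CO3^2-]^3  ⇒  [CO3^2-] = 8.3 × 10^-11 M.
For SrCO3: 8.6 × 10^-10 = 0.03 × [CO3^2-]  ⇒  [CO3^2-] = 2.9 x 10^-8 M.
The salt with the lower threshold [CO3^2-] precipitates first: La2(CO3)3.

La2(CO3)3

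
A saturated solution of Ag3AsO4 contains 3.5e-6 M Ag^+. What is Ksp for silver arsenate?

Ksp ≈ 5.0 × 10^-23

Ag3AsO4(s) ⇌ 3 Ag^+(aq) + AsO4^3-(aq)
Stoichiometry gives [AsO4^3-] = (1/3)[Ag^+] = 1.17 × 10^-6 M.
Ksp = [Ag^+]^3[AsO4^3-]
Ksp = (3.5 × 10^-6)^3 × 1.17 x 10^-6 = 5.0 × 10^-23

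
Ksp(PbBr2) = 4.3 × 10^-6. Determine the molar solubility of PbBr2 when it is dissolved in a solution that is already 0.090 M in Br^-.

PbBr2(s) <=> Pb^2+ + 2 Br^-
Ksp = [Pb^2+][Br^-]^2
Let s = moles of PbBr2 that dissolve per litre. [Pb^2+] = s, [Br^-] = 0.090 + 2s ≈ 0.090 (common-ion effect: Br^- is already 0.090 M).
Ksp ≈ s × (0.090)^2
s = 5.3 × 10^-4 M
Check: 2s = 1.1 × 10^-3 ≪ 0.090, so the approximation is valid.

s = 5.3 x 10^-4 M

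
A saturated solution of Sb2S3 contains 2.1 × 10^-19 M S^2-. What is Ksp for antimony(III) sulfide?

Sb2S3(s) <=> 2 Sb^3+(aq) + 3 S^2-(aq)
Stoichiometry gives [Sb^3+] = (2/3)[S^2-] = 1.40 × 10^-19 M.
Ksp = [Sb^3+]^2[S^2-]^3
Ksp = (1.40 x 10^-19)^2 × (2.1 × 10^-19)^3 = 1.8 × 10^-94

1.8 × 10^-94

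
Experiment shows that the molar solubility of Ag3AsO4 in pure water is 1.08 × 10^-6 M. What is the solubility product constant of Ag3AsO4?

3.67e-23

Ag3AsO4(s) <=> 3 Ag^+(aq) + AsO4^3-(aq)
With molar solubility s: [Ag^+] = 3s, [AsO4^3-] = s.
Ksp = [Ag^+]^3[AsO4^3-]
So Ksp = (3s)^3 × s = 27s^4
Ksp = 27 × (1.08 × 10^-6)^4 = 3.67 × 10^-23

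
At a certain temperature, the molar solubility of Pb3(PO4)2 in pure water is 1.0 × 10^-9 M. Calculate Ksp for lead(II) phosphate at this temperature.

1.1 × 10^-43

Pb3(PO4)2(s) ⇌ 3 Pb^2+ + 2 PO4^3-
For each mole of Pb3(PO4)2 that dissolves: [Pb^2+] = 3s, [PO4^3-] = 2s.
Ksp = [Pb^2+]^3[PO4^3-]^2
Substituting: Ksp = (3s)^3(2s)^2 = 108s^5
Ksp = 108 × (1.0 × 10^-9)^5 = 1.1 x 10^-43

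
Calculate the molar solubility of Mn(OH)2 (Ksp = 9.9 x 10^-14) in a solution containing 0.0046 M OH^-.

Mn(OH)2(s) ⇌ Mn^2+(aq) + 2 OH^-(aq)
Ksp = [Mn^2+][OH^-]^2
Let s = moles of Mn(OH)2 that dissolve per litre. [Mn^2+] = s, [OH^-] = 0.0046 + 2s ≈ 0.0046 (Ksp is small, so little additional dissolves).
Ksp ≈ s × (0.0046)^2
s = 4.7 x 10^-9 M
Check: 2s = 9.4 × 10^-9 ≪ 0.0046, so the approximation is valid.

s = 4.7e-9 M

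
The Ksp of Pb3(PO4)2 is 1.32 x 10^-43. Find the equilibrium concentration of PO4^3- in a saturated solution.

[PO4^3-] ≈ 2.08 x 10^-9 M

Pb3(PO4)2(s) ⇌ 3 Pb^2+(aq) + 2 PO4^3-(aq)
Ksp = [Pb^2+]^3[PO4^3-]^2
Let s = molar solubility. Then [Pb^2+] = 3s and [PO4^3-] = 2s.
Ksp = (3s)^3(2s)^2 = 108s^5
s^5 = 1.32 x 10^-43 / 108, so s = 1.041 × 10^-9 M
[PO4^3-] = 2s = 2.08 x 10^-9 M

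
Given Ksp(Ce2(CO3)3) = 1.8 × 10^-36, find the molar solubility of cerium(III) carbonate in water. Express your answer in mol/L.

Ce2(CO3)3(s) ⇌ 2 Ce^3+ + 3 CO3^2-
Ksp = [Ce^3+]^2[CO3^2-]^3
Let s = molar solubility. Then [Ce^3+] = 2s and [CO3^2-] = 3s.
Ksp = (2s)^2(3s)^3 = 108s^5
Solving, s = (1.8 × 10^-36/108)^(1/5) = 2.8 × 10^-8 M

2.8 × 10^-8 M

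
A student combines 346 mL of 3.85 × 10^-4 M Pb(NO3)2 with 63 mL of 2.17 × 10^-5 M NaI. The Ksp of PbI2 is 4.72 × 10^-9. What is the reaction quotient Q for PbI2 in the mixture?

Total volume = 346 + 63 = 409 mL.
[Pb^2+] = 3.85 × 10^-4 × (346/409) = 3.257 × 10^-4 M
[I^-] = 2.17 x 10^-5 × (63/409) = 3.343 × 10^-6 M
PbI2(s) ⇌ Pb^2+ + 2 I^-, so Q = [Pb^2+][I^-]^2
Q = (3.257 × 10^-4)(3.343 × 10^-6)^2 = 3.64 × 10^-15
Q < Ksp, so no precipitate of PbI2 forms.

3.64 x 10^-15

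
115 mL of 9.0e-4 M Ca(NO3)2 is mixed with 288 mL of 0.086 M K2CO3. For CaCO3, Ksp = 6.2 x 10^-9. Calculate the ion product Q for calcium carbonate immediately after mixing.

Total volume = 115 + 288 = 403 mL.
[Ca^2+] = 9.0 x 10^-4 × (115/403) = 2.57 x 10^-4 M
[CO3^2-] = 8.6 × 10^-2 × (288/403) = 6.15 × 10^-2 M
CaCO3(s) ⇌ Ca^2+ + CO3^2-, so Q = [Ca^2+][CO3^2-]
Q = (2.57 × 10^-4)(6.15 x 10^-2) = 1.6 x 10^-5
Q > Ksp, so CaCO3 will precipitate.

1.6e-5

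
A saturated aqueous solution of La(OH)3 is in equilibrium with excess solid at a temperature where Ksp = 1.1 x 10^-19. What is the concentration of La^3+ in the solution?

La(OH)3(s) ⇌ La^3+ + 3 OH^-
Ksp = [La^3+][OH^-]^3
If s mol/L of La(OH)3 dissolves, [La^3+] = s and [OH^-] = 3s.
Ksp = s(3s)^3 = 27s^4
s = (1.1 x 10^-19 / 27)^(1/4) = 7.99 × 10^-6 M
[La^3+] = s = 8.0 x 10^-6 M

[La^3+] ≈ 8.0 × 10^-6 M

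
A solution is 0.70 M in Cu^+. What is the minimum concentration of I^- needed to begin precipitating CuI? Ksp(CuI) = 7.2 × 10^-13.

1.0 × 10^-12 M

CuI(s) ⇌ Cu^+(aq) + I^-(aq)
Ksp = [Cu^+][I^-]
Precipitation begins when Q = Ksp. With [Cu^+] = 0.70 M:
7.2 × 10^-13 = (0.70) × [I^-]
[I^-] = (7.2 × 10^-13 / 7.0 x 10^-1) = 1.0 x 10^-12 M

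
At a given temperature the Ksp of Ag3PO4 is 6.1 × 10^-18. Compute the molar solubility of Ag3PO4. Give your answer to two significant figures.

Ag3PO4(s) <=> 3 Ag^+(aq) + PO4^3-(aq)
Ksp = [Ag^+]^3[PO4^3-]
If s mol/L of Ag3PO4 dissolves, [Ag^+] = 3s and [PO4^3-] = s.
Substituting: Ksp = (3s)^3s = 27s^4
s^4 = 6.1 × 10^-18 / 27, so s = 2.2 × 10^-5 M

s ≈ 2.2e-5 M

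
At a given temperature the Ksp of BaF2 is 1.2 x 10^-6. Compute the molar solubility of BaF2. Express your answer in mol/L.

s = 6.7 × 10^-3 M

BaF2(s) ⇌ Ba^2+(aq) + 2 F^-(aq)
Ksp = [Ba^2+][F^-]^2
Let s = molar solubility. Then [Ba^2+] = s and [F^-] = 2s.
Ksp = s(2s)^2 = 4s^3
s = (1.2 x 10^-6 / 4)^(1/3) = 6.7 × 10^-3 M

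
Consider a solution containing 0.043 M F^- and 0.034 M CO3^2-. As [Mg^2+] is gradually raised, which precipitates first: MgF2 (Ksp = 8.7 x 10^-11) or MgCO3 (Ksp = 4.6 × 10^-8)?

Each salt begins to precipitate when Q = Ksp, i.e. when [Mg^2+] reaches its threshold.
For MgF2: 8.7 x 10^-11 = (0.043)^2 × [Mg^2+]  ⇒  [Mg^2+] = 4.7 × 10^-8 M.
For MgCO3: 4.6 × 10^-8 = 0.034 × [Mg^2+]  ⇒  [Mg^2+] = 1.4 × 10^-6 M.
The salt with the lower threshold [Mg^2+] precipitates first: MgF2.

MgF2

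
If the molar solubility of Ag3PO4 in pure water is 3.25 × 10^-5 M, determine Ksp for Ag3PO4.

3.01 × 10^-17

Ag3PO4(s) ⇌ 3 Ag^+(aq) + PO4^3-(aq)
For each mole of Ag3PO4 that dissolves: [Ag^+] = 3s, [PO4^3-] = s.
Ksp = [Ag^+]^3[PO4^3-]
Substituting: Ksp = (3s)^3s = 27s^4
With s = 3.25 x 10^-5: Ksp = 3.01 x 10^-17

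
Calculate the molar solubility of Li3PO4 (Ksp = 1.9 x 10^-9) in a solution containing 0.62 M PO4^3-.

Li3PO4(s) <=> 3 Li^+ + PO4^3-
Ksp = [Li^+]^3[PO4^3-]
If s mol/L dissolves here, [Li^+] = 3s, [PO4^3-] = 0.62 + s ≈ 0.62 (common-ion effect: PO4^3- is already 0.62 M).
Ksp ≈ (3s)^3 × 0.62
s = 4.8 × 10^-4 M
Check: s = 4.8 × 10^-4 ≪ 0.62, so the approximation is valid.

s = 4.8e-4 M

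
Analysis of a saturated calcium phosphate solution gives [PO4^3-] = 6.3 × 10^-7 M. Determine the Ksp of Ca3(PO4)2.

Ca3(PO4)2(s) ⇌ 3 Ca^2+(aq) + 2 PO4^3-(aq)
Stoichiometry gives [Ca^2+] = (3/2)[PO4^3-] = 9.45 x 10^-7 M.
Ksp = [Ca^2+]^3[PO4^3-]^2
Ksp = (9.45 × 10^-7)^3 × (6.3 x 10^-7)^2 = 3.3 × 10^-31

3.3 × 10^-31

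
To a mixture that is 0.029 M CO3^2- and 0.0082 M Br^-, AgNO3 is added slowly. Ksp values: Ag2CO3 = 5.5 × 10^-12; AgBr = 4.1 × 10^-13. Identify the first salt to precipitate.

AgBr

Each salt begins to precipitate when Q = Ksp, i.e. when [Ag^+] reaches its threshold.
For Ag2CO3: 5.5 × 10^-12 = 0.029 × [Ag^+]^2  ⇒  [Ag^+] = 1.4 x 10^-5 M.
For AgBr: 4.1 × 10^-13 = 0.0082 × [Ag^+]  ⇒  [Ag^+] = 5.0 x 10^-11 M.
The salt with the lower threshold [Ag^+] precipitates first: AgBr.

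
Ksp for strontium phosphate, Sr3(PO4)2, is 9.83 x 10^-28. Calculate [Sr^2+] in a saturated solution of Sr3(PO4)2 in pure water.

[Sr^2+] = 4.67 × 10^-6 M

Sr3(PO4)2(s) <=> 3 Sr^2+(aq) + 2 PO4^3-(aq)
Ksp = [Sr^2+]^3[PO4^3-]^2
With molar solubility s: [Sr^2+] = 3s, [PO4^3-] = 2s.
So Ksp = (3s)^3 × (2s)^2 = 108s^5
s^5 = 9.83 x 10^-28 / 108, so s = 1.555 × 10^-6 M
[Sr^2+] = 3s = 4.67 × 10^-6 M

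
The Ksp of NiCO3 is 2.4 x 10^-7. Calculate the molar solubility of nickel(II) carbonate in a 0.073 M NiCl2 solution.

NiCO3(s) ⇌ Ni^2+ + CO3^2-
Ksp = [Ni^2+][CO3^2-]
Let s = moles of NiCO3 that dissolve per litre. [Ni^2+] = 0.073 + s ≈ 0.073, [CO3^2-] = s (Ksp is small, so little additional dissolves).
Ksp ≈ 0.073 × s
s = 3.3 x 10^-6 M
Check: s = 3.3 × 10^-6 ≪ 0.073, so the approximation is valid.

3.3 × 10^-6 M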